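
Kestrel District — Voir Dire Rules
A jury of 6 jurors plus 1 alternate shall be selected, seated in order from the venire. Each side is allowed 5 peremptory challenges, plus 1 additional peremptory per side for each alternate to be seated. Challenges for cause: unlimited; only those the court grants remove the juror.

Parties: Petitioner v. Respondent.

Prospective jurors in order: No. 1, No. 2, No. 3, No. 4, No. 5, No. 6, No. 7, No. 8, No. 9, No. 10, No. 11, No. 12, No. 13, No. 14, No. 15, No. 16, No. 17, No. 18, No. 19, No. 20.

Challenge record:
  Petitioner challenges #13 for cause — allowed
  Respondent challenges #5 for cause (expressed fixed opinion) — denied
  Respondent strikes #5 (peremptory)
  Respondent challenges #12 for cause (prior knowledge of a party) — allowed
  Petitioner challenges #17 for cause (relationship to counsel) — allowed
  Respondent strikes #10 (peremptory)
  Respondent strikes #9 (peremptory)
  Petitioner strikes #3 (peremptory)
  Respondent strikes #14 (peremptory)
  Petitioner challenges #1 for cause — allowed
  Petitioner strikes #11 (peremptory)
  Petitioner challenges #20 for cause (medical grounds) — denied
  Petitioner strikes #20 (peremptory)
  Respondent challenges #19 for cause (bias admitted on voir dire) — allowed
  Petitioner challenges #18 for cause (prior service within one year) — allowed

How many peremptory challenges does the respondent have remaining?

2

Respondent allotment: 5 base + 1 × 1 alternate = 6.
Respondent peremptories used: #5, #10, #9, #14 — 4 (for-cause on #5, #12, #19 don't count).
Remaining: 6 − 4 = 2.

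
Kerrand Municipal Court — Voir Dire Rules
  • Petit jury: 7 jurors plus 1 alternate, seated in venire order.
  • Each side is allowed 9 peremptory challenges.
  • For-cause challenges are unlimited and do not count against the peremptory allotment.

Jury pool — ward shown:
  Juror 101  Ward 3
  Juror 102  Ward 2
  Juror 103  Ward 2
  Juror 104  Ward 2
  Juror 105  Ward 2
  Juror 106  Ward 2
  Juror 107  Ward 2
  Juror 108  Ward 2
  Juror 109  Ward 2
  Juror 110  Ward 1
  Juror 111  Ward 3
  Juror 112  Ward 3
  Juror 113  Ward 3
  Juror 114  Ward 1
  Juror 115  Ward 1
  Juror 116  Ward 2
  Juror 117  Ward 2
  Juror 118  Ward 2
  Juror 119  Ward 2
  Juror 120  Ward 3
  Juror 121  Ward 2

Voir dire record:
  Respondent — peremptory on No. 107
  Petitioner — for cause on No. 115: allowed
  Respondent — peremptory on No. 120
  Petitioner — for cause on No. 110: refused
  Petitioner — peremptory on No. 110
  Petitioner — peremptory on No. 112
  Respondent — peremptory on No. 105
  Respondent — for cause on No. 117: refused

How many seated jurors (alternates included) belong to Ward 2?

Removed: #105, #107, #110, #112, #115, #120.
Seated (8 incl. alternates): #101, #102, #103, #104, #106, #108, #109, #111.
Of those, in Ward 2: #102, #103, #104, #106, #108, #109 → 6.

6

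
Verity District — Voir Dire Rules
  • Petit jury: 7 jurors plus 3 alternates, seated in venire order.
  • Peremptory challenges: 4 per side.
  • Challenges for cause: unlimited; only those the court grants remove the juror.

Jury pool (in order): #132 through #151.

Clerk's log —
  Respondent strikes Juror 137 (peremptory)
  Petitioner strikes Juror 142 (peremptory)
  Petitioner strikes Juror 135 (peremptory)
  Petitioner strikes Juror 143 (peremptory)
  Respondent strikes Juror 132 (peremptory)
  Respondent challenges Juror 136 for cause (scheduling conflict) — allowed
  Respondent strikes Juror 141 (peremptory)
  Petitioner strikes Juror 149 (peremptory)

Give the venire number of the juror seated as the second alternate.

Removed: #132, #135, #136, #137, #141, #142, #143, #149.
Filling seats in venire order through position 9: #133, #134, #138, #139, #140, #144, #145, #146, #147.
So alternate 2 is #147.

147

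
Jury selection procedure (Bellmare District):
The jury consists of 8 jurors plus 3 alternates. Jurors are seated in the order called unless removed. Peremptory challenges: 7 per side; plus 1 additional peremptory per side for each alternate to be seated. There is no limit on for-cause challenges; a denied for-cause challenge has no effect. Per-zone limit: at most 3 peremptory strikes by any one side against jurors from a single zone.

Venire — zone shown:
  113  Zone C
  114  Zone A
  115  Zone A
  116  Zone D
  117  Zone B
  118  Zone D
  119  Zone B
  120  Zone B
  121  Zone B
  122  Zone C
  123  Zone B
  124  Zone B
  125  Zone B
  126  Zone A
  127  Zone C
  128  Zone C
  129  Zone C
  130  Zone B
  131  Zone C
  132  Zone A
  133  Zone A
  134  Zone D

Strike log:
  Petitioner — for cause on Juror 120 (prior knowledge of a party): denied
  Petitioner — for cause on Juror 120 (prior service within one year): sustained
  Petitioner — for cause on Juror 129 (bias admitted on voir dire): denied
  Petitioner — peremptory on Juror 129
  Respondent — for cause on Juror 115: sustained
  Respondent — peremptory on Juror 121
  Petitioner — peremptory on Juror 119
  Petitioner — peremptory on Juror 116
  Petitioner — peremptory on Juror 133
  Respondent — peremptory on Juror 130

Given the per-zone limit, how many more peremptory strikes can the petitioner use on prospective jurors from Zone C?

Petitioner peremptories so far: #129, #119, #116, #133 — 4 of 10 used, 6 left overall.
Against Zone C: #129 — 1 used; per-zone cap 3 leaves 2.
Binding limit: min(6, 2) = 2.

2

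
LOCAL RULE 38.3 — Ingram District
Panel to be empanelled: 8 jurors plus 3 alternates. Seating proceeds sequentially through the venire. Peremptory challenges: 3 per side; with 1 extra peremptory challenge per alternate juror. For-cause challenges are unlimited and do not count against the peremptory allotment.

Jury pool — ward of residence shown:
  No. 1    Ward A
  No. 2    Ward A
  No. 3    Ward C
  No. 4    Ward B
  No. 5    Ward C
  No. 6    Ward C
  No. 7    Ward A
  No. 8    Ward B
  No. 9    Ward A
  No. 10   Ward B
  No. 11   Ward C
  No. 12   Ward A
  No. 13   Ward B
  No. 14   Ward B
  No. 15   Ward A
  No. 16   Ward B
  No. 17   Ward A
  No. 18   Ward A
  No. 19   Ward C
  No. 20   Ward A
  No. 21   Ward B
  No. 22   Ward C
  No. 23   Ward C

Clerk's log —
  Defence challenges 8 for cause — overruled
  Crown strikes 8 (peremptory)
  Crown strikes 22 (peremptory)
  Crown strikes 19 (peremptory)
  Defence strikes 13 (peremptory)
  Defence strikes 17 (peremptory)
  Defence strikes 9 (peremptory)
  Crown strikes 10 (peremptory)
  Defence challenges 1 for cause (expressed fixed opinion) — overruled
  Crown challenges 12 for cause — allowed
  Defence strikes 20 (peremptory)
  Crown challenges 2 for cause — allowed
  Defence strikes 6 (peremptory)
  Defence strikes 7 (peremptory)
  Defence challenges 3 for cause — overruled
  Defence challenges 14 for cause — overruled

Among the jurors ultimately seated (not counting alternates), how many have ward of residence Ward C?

3

Removed: #2, #6, #7, #8, #9, #10, #12, #13, #17, #19, #20, #22.
Seated jurors 1–8: #1, #3, #4, #5, #11, #14, #15, #16 (alternates #18, #21, #23 not counted).
Of those, in Ward C: #3, #5, #11 → 3.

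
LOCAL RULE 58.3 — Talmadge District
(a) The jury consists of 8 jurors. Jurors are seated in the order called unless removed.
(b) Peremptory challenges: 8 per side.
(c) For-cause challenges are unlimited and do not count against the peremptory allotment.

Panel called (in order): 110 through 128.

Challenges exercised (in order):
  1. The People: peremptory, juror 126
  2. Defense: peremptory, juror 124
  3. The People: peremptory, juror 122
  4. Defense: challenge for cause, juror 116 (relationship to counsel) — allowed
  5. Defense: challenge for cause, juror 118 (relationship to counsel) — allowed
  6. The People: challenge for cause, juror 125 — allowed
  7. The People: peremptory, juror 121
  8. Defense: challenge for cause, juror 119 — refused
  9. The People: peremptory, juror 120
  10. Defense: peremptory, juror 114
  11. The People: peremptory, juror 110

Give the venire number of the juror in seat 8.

Removed: #110, #114, #116, #118, #120, #121, #122, #124, #125, #126. (#119 stays — for-cause denied.)
Filling seats in venire order through position 8: #111, #112, #113, #115, #117, #119, #123, #127.
So seat 8 is #127.

127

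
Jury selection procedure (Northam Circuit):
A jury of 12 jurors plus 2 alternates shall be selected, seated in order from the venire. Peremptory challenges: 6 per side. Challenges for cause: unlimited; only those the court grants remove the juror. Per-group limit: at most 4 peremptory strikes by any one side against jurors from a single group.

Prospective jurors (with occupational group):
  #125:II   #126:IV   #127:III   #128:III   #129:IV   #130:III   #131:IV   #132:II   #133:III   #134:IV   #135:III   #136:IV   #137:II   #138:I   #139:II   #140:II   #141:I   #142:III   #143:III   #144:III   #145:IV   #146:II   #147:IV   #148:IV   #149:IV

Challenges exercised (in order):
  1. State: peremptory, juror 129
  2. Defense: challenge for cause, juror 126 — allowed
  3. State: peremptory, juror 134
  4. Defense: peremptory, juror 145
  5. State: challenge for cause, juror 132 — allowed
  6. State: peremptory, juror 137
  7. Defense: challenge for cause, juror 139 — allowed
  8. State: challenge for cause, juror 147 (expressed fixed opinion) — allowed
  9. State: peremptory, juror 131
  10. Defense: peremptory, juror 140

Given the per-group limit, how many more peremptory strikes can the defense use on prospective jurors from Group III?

Defense peremptories so far: #145, #140 — 2 of 6 used, 4 left overall.
Against Group III: none yet — per-group cap 4 leaves 4.
Binding limit: min(4, 4) = 4.

4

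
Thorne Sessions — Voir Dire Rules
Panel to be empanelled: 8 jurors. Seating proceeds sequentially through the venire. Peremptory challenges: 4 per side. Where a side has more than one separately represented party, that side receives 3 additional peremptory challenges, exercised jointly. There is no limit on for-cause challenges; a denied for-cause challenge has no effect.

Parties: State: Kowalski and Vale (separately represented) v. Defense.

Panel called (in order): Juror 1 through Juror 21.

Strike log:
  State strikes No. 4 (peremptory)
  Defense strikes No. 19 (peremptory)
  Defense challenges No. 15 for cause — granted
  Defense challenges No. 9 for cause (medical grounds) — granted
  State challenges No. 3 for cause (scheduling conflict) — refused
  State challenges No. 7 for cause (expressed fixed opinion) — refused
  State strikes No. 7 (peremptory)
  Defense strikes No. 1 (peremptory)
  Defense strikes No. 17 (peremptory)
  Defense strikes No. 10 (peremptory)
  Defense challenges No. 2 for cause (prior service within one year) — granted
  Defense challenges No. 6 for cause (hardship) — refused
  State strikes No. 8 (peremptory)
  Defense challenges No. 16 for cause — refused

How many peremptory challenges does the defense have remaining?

0

Defense allotment: 4.
Defense peremptories used: #19, #1, #17, #10 — 4 (for-cause on #15, #9, #2, #6, #16 don't count).
Remaining: 4 − 4 = 0.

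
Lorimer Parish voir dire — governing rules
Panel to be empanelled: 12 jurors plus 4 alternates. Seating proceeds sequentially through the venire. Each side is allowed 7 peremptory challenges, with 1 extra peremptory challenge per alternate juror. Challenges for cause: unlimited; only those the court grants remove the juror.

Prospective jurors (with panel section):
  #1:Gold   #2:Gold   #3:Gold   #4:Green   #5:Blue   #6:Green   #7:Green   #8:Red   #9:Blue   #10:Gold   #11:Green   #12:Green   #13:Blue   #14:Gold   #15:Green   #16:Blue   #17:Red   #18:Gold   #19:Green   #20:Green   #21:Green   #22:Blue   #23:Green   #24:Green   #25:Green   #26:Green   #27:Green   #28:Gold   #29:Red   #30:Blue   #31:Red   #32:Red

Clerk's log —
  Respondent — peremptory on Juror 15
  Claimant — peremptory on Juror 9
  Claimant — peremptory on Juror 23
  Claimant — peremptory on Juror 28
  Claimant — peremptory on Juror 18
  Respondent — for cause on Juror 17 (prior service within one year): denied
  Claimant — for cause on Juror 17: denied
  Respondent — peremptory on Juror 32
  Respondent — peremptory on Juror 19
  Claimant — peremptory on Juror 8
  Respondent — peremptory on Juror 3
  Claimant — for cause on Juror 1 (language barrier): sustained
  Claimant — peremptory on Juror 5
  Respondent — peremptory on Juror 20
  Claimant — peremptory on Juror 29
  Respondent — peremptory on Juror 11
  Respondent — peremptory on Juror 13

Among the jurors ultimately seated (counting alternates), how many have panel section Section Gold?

Removed: #1, #3, #5, #8, #9, #11, #13, #15, #18, #19, #20, #23, #28, #29, #32.
Seated (16 incl. alternates): #2, #4, #6, #7, #10, #12, #14, #16, #17, #21, #22, #24, #25, #26, #27, #30.
Of those, in Section Gold: #2, #10, #14 → 3.

3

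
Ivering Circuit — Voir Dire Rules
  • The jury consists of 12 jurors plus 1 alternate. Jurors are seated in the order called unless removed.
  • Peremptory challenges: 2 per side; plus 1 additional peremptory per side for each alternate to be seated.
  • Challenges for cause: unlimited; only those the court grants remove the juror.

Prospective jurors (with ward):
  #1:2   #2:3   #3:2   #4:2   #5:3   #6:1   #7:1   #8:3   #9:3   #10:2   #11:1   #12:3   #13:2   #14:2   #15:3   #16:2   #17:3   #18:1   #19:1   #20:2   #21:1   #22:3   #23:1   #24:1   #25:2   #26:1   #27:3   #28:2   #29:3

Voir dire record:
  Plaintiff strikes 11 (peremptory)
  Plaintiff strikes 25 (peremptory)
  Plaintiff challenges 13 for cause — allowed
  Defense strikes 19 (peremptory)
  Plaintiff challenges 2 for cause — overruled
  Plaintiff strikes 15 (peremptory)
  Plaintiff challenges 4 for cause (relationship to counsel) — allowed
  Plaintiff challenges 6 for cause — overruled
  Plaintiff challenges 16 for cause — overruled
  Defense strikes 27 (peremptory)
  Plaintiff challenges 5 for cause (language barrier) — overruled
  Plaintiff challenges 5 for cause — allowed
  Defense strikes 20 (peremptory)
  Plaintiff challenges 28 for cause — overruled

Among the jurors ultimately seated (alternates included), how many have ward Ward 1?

Removed: #4, #5, #11, #13, #15, #19, #20, #25, #27.
Seated (13 incl. alternates): #1, #2, #3, #6, #7, #8, #9, #10, #12, #14, #16, #17, #18.
Of those, in Ward 1: #6, #7, #18 → 3.

3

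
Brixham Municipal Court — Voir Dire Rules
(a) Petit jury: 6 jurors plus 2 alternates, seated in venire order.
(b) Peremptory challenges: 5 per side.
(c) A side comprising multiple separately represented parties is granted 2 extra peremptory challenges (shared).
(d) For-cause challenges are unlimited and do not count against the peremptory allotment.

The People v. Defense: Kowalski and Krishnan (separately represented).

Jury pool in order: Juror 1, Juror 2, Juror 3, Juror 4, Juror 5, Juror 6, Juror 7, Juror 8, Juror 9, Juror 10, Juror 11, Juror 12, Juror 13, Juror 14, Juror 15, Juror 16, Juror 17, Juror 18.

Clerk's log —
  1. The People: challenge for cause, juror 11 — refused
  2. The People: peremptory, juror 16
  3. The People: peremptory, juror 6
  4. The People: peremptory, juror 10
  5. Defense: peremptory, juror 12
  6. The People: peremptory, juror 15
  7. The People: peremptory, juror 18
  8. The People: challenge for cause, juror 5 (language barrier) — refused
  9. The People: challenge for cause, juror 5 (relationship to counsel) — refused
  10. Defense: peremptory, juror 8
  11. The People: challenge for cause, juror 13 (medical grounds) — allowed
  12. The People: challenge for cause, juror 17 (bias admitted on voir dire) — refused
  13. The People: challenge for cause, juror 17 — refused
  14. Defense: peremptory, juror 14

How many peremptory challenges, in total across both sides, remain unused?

The People allotment: 5. Defense allotment: 5 base + 2 multi-party = 7.
The People peremptories used: #16, #6, #10, #15, #18 — 5 (for-cause on #11, #5, #5, #13, #17, #17 don't count).
Defense peremptories used: #12, #8, #14 — 3.
Remaining: (5 − 5) + (7 − 3) = 4.

4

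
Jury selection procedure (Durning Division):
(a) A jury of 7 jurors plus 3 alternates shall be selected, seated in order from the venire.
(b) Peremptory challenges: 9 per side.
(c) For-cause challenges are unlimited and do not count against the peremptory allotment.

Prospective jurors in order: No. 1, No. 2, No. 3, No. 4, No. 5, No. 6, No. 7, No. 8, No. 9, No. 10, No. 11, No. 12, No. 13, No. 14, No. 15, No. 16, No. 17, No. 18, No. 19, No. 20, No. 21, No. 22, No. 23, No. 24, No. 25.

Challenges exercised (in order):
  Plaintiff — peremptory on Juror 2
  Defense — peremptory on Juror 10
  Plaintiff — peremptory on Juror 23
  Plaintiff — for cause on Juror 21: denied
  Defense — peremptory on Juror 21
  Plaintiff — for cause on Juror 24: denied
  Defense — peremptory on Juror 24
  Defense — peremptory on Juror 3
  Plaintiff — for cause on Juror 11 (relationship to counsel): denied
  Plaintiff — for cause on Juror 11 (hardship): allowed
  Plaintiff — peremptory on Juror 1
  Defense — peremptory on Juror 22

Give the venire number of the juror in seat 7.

12

Removed: #1, #2, #3, #10, #11, #21, #22, #23, #24.
Seating in order: seats 1–7 → #4, #5, #6, #7, #8, #9, #12; alternates → #13, #14, #15.
So seat 7 is #12.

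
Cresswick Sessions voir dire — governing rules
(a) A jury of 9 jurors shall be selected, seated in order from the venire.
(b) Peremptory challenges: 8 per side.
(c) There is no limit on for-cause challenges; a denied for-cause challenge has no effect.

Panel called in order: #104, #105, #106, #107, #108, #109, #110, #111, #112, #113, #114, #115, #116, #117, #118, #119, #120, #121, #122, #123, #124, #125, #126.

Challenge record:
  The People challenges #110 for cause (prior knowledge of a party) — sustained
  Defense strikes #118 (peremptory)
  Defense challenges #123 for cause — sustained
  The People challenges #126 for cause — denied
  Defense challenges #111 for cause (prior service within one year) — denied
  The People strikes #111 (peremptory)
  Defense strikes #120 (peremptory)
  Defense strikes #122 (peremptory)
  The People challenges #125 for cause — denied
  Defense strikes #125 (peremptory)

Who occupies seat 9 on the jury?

Removed: #110, #111, #118, #120, #122, #123, #125. (#126 stays — for-cause denied.)
Filling seats in venire order through position 9: #104, #105, #106, #107, #108, #109, #112, #113, #114.
So seat 9 is #114.

114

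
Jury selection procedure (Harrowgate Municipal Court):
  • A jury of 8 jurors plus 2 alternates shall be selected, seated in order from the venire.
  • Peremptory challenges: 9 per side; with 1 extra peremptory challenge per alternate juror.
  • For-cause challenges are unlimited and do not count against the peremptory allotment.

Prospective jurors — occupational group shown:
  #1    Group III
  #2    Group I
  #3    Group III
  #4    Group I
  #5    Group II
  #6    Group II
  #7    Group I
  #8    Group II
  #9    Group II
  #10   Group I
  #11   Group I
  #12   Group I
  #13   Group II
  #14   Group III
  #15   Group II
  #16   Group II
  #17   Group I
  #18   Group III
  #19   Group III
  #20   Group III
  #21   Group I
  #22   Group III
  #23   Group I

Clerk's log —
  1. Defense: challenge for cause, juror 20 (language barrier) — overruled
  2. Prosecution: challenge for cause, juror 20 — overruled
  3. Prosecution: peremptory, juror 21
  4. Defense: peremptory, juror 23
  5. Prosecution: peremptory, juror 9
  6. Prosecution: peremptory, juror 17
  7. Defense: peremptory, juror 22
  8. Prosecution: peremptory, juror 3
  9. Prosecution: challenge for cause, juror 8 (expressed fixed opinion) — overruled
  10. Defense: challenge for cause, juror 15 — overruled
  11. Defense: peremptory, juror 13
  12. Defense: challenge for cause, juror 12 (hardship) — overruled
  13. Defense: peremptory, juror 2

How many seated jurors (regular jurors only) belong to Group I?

Removed: #2, #3, #9, #13, #17, #21, #22, #23.
Seated jurors 1–8: #1, #4, #5, #6, #7, #8, #10, #11 (alternates #12, #14 not counted).
Of those, in Group I: #4, #7, #10, #11 → 4.

4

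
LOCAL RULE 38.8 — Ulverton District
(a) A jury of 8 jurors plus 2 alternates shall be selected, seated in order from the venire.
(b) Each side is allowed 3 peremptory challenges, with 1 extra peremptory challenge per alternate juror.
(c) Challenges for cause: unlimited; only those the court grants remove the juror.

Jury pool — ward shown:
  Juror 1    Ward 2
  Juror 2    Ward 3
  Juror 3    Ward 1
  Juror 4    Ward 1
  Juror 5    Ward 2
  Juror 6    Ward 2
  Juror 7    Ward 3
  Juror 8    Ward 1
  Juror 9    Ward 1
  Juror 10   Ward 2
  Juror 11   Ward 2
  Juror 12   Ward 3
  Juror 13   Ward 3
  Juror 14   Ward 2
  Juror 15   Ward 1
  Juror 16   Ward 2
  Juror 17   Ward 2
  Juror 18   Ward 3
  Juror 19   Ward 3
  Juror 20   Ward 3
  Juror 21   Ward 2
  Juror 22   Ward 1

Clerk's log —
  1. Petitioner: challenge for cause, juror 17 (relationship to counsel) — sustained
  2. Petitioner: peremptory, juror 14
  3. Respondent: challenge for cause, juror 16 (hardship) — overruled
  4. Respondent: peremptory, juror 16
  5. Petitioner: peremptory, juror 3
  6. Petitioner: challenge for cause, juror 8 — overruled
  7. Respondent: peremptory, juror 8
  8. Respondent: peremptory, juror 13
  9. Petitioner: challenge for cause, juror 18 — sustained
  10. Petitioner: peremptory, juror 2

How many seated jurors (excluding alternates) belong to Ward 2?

Removed: #2, #3, #8, #13, #14, #16, #17, #18.
Seated jurors 1–8: #1, #4, #5, #6, #7, #9, #10, #11 (alternates #12, #15 not counted).
Of those, in Ward 2: #1, #5, #6, #10, #11 → 5.

5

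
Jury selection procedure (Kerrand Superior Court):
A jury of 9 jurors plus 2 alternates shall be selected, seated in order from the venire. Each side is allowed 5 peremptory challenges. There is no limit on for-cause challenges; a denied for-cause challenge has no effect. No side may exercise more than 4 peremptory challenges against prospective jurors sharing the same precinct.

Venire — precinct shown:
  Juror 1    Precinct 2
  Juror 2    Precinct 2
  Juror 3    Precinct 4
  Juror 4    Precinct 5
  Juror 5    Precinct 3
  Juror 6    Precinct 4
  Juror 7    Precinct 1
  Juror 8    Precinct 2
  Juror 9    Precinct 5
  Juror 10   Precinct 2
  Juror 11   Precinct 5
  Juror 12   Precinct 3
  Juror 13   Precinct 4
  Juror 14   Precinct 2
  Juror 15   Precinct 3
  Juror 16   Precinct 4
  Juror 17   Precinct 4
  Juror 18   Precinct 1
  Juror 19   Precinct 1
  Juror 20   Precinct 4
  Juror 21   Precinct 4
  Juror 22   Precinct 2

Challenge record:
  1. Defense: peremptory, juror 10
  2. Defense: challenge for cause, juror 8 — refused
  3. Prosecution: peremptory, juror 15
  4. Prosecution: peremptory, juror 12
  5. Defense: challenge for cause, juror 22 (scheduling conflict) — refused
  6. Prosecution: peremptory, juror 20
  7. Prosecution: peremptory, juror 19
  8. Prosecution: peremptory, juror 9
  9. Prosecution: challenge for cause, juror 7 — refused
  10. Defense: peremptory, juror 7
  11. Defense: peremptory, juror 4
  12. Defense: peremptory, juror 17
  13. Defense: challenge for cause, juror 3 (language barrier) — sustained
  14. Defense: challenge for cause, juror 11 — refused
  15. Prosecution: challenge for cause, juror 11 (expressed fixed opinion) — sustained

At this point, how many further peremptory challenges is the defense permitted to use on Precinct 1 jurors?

Defense peremptories so far: #10, #7, #4, #17 — 4 of 5 used, 1 left overall.
Against Precinct 1: #7 — 1 used; per-precinct cap 4 leaves 3.
Binding limit: min(1, 3) = 1.

1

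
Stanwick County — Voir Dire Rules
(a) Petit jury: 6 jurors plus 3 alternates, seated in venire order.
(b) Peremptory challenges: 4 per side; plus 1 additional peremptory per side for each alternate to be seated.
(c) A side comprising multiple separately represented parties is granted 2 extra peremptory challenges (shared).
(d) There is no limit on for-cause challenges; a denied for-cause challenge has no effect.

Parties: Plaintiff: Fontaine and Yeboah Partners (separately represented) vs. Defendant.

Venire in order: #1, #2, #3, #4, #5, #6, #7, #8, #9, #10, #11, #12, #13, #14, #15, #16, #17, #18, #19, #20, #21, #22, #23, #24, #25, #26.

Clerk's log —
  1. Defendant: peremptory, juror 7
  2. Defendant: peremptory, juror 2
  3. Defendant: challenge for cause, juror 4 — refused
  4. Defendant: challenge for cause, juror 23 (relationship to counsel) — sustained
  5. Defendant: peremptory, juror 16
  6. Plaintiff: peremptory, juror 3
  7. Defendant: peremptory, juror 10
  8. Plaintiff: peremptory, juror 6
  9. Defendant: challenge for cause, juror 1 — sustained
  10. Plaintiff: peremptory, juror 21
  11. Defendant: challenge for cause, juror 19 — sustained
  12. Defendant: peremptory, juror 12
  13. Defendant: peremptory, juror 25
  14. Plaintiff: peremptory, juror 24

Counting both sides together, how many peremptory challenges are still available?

6

Plaintiff allotment: 4 base + 1 × 3 alternates + 2 multi-party = 9. Defendant allotment: 4 base + 1 × 3 alternates = 7.
Plaintiff peremptories used: #3, #6, #21, #24 — 4.
Defendant peremptories used: #7, #2, #16, #10, #12, #25 — 6 (for-cause on #4, #23, #1, #19 don't count).
Remaining: (9 − 4) + (7 − 6) = 6.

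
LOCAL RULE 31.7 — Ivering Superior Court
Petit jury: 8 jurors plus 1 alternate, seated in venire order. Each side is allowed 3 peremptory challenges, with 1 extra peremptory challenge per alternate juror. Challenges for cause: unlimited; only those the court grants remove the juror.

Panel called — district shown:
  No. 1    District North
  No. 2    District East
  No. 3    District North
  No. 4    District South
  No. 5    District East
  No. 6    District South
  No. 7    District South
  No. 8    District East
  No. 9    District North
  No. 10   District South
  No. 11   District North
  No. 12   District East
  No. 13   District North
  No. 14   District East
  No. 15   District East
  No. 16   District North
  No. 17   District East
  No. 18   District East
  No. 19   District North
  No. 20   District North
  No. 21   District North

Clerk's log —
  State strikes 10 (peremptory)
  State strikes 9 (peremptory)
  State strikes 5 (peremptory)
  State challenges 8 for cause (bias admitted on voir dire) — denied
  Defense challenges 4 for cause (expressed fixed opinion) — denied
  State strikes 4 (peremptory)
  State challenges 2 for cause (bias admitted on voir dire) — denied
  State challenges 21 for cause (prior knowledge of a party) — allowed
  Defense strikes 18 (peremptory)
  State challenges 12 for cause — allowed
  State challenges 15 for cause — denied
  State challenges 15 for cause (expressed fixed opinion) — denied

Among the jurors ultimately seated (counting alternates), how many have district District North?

Removed: #4, #5, #9, #10, #12, #18, #21.
Seated (9 incl. alternates): #1, #2, #3, #6, #7, #8, #11, #13, #14.
Of those, in District North: #1, #3, #11, #13 → 4.

4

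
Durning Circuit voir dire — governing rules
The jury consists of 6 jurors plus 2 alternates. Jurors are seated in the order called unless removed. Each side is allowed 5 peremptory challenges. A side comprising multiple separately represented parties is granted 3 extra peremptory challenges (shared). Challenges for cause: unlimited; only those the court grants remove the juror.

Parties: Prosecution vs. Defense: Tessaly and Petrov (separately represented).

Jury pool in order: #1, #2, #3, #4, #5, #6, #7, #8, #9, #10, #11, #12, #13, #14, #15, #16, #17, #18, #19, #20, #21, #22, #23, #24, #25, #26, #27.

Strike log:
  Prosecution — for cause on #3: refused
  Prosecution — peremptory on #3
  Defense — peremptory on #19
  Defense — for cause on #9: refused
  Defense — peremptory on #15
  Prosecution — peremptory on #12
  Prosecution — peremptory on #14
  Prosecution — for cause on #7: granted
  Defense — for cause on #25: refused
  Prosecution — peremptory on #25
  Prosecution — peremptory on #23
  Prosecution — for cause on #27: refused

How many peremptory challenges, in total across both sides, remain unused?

6

Prosecution allotment: 5. Defense allotment: 5 base + 3 multi-party = 8.
Prosecution peremptories used: #3, #12, #14, #25, #23 — 5 (for-cause on #3, #7, #27 don't count).
Defense peremptories used: #19, #15 — 2 (for-cause on #9, #25 don't count).
Remaining: (5 − 5) + (8 − 2) = 6.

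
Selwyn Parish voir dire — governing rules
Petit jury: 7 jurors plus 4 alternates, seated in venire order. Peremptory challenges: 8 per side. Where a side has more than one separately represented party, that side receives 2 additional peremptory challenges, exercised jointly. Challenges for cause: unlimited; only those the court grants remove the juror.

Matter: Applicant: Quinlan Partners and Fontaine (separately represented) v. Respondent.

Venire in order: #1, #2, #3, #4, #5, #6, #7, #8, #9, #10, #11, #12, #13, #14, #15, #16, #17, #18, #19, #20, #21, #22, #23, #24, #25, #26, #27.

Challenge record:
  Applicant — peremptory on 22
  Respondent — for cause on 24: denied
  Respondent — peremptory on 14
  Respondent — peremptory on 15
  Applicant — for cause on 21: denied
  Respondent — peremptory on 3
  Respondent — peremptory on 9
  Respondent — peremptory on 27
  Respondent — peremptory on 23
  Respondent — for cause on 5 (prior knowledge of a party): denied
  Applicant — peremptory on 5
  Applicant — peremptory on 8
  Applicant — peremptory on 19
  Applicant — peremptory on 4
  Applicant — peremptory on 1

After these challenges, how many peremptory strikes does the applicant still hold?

4

Applicant allotment: 8 base + 2 multi-party = 10.
Applicant peremptories used: #22, #5, #8, #19, #4, #1 — 6 (the for-cause on #21 doesn't count).
Remaining: 10 − 6 = 4.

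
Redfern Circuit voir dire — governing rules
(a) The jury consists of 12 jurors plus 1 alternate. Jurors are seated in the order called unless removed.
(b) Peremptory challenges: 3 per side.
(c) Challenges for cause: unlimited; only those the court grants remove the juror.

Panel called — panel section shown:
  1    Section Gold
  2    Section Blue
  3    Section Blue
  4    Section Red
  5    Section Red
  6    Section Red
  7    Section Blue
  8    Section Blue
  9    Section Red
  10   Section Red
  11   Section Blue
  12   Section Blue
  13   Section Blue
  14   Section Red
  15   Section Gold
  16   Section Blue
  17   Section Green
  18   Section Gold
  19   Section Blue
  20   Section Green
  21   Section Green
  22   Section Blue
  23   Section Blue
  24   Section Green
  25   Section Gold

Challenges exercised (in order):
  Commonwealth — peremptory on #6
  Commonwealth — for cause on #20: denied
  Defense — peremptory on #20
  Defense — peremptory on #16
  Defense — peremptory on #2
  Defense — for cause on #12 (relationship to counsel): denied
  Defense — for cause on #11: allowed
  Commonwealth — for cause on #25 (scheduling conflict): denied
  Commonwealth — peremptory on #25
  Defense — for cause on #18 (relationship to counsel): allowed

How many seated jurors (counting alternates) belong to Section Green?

1

Removed: #2, #6, #11, #16, #18, #20, #25.
Seated (13 incl. alternates): #1, #3, #4, #5, #7, #8, #9, #10, #12, #13, #14, #15, #17.
Of those, in Section Green: #17 → 1.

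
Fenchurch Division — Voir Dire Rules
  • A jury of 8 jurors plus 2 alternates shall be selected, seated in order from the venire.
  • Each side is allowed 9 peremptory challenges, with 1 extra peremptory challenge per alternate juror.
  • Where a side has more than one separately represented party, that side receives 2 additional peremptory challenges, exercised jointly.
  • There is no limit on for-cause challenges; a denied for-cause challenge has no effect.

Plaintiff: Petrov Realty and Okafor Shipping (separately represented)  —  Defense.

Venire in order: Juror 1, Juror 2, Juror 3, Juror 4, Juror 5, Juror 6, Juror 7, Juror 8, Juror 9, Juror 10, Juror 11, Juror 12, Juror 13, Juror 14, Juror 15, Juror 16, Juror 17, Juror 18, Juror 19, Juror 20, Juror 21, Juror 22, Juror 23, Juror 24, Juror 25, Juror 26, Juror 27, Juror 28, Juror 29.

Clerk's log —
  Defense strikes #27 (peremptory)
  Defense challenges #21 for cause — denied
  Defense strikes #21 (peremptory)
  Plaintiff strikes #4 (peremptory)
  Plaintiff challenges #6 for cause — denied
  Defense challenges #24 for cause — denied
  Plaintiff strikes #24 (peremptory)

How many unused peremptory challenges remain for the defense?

9

Defense allotment: 9 base + 1 × 2 alternates = 11.
Defense peremptories used: #27, #21 — 2 (for-cause on #21, #24 don't count).
Remaining: 11 − 2 = 9.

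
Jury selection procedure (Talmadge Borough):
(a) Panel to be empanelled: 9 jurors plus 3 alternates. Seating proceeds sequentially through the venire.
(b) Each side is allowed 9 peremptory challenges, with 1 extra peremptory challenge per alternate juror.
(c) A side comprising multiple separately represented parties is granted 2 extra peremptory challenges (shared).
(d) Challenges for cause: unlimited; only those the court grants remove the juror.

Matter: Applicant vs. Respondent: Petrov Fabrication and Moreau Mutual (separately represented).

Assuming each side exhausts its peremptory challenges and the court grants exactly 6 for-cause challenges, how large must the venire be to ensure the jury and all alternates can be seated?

Seats to fill: 9 + 3 alternates = 12.
Peremptories — Applicant: 9 + 1×3 = 12; Respondent: 9 + 1×3 + 2 = 14; total 26.
For-cause removals: 6.
Minimum venire: 12 + 26 + 6 = 44.

44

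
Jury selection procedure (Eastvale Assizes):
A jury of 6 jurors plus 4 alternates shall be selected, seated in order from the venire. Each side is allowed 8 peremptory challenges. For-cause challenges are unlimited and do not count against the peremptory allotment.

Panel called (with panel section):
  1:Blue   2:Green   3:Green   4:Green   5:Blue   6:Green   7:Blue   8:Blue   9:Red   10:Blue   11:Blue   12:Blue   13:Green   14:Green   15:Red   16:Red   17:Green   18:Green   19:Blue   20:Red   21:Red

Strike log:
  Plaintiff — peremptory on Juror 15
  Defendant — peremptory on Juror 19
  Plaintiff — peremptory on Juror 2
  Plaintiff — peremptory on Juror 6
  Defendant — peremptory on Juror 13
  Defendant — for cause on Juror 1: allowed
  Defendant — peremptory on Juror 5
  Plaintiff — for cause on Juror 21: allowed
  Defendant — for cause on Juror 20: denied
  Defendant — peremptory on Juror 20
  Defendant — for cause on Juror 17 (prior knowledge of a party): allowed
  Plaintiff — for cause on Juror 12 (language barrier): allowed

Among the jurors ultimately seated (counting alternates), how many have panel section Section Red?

2

Removed: #1, #2, #5, #6, #12, #13, #15, #17, #19, #20, #21.
Seated (10 incl. alternates): #3, #4, #7, #8, #9, #10, #11, #14, #16, #18.
Of those, in Section Red: #9, #16 → 2.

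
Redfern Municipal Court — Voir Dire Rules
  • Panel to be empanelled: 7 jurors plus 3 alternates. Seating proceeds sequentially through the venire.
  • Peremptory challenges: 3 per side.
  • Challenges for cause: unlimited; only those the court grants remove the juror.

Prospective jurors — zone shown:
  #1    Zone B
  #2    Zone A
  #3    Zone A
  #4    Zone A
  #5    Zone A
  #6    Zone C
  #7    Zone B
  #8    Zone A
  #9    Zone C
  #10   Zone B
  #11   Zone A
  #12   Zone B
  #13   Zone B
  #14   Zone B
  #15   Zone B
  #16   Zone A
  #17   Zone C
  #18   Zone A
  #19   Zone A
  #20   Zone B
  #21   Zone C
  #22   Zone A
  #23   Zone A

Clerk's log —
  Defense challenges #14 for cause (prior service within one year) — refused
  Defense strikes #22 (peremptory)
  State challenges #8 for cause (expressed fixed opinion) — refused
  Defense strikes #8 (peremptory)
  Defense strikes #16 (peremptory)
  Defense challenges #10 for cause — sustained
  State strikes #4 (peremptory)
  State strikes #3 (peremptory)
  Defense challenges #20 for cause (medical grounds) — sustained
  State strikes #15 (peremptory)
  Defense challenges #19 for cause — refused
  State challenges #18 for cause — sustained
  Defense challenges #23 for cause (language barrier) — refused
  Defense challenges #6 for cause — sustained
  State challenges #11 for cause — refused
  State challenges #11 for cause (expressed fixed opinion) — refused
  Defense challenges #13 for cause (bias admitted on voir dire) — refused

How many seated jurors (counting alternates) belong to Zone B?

Removed: #3, #4, #6, #8, #10, #15, #16, #18, #20, #22.
Seated (10 incl. alternates): #1, #2, #5, #7, #9, #11, #12, #13, #14, #17.
Of those, in Zone B: #1, #7, #12, #13, #14 → 5.

5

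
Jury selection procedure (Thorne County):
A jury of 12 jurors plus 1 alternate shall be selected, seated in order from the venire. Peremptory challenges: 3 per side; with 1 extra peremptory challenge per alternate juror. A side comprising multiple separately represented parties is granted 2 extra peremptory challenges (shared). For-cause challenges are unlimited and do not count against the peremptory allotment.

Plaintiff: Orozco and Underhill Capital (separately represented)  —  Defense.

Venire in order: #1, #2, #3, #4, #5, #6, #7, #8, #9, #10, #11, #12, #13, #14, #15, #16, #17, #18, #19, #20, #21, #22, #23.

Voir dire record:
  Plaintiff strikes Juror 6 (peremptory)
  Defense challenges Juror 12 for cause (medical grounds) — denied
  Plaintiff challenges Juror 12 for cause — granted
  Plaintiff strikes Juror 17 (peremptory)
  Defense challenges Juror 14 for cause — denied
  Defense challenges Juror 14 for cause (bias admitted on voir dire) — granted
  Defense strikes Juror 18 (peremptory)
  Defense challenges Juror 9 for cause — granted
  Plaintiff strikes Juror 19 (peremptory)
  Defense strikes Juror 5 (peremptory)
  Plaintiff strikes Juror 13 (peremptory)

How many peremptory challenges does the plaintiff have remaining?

2

Plaintiff allotment: 3 base + 1 × 1 alternate + 2 multi-party = 6.
Plaintiff peremptories used: #6, #17, #19, #13 — 4 (the for-cause on #12 doesn't count).
Remaining: 6 − 4 = 2.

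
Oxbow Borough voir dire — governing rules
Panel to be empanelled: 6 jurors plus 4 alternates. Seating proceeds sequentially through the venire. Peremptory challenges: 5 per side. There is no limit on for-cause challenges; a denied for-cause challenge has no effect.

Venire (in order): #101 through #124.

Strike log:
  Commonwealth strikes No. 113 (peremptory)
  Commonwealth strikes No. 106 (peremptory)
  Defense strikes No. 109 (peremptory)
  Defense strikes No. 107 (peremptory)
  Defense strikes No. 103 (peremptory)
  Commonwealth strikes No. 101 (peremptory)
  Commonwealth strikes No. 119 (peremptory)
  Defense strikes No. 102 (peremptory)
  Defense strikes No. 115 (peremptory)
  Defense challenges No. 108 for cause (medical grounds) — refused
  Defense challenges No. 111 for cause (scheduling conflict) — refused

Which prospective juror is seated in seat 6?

Removed: #101, #102, #103, #106, #107, #109, #113, #115, #119. (#108, #111 stay — for-cause denied.)
Seating in order: seats 1–6 → #104, #105, #108, #110, #111, #112; alternates → #114, #116, #117, #118.
So seat 6 is #112.

112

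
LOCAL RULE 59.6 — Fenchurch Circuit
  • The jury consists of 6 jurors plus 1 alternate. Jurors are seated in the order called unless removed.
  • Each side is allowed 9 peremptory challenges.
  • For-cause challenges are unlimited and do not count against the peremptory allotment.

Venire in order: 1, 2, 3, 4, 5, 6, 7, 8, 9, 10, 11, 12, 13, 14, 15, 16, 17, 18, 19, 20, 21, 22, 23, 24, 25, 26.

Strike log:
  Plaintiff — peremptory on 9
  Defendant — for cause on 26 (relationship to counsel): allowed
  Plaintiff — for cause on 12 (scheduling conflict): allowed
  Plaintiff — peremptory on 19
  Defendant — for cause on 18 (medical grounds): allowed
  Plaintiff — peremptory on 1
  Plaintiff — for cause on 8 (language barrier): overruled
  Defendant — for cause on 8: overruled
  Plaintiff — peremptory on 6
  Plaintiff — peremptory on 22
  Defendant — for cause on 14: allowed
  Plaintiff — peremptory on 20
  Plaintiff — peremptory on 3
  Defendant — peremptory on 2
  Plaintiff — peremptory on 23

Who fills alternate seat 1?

13

Removed: #1, #2, #3, #6, #9, #12, #14, #18, #19, #20, #22, #23, #26. (#8 stays — for-cause denied.)
Seating in order: seats 1–6 → #4, #5, #7, #8, #10, #11; alternates → #13.
So alternate 1 is #13.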